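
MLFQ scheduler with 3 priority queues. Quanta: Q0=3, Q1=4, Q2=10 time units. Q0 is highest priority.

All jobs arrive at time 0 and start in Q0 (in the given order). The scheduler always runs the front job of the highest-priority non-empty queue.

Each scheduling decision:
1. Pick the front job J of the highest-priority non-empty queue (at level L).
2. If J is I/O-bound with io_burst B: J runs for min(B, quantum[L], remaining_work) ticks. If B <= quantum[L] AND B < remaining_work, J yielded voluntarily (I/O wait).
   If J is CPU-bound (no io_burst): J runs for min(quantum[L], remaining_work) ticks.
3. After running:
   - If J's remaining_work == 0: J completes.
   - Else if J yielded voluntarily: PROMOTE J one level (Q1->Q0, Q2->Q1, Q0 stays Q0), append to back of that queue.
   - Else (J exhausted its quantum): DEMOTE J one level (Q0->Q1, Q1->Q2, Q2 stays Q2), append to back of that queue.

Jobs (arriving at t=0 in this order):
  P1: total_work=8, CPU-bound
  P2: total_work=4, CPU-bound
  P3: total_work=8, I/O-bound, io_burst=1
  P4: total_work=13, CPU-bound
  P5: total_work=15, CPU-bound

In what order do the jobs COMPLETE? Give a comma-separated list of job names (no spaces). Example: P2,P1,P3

t=0-3: P1@Q0 runs 3, rem=5, quantum used, demote→Q1. Q0=[P2,P3,P4,P5] Q1=[P1] Q2=[]
t=3-6: P2@Q0 runs 3, rem=1, quantum used, demote→Q1. Q0=[P3,P4,P5] Q1=[P1,P2] Q2=[]
t=6-7: P3@Q0 runs 1, rem=7, I/O yield, promote→Q0. Q0=[P4,P5,P3] Q1=[P1,P2] Q2=[]
t=7-10: P4@Q0 runs 3, rem=10, quantum used, demote→Q1. Q0=[P5,P3] Q1=[P1,P2,P4] Q2=[]
t=10-13: P5@Q0 runs 3, rem=12, quantum used, demote→Q1. Q0=[P3] Q1=[P1,P2,P4,P5] Q2=[]
t=13-14: P3@Q0 runs 1, rem=6, I/O yield, promote→Q0. Q0=[P3] Q1=[P1,P2,P4,P5] Q2=[]
t=14-15: P3@Q0 runs 1, rem=5, I/O yield, promote→Q0. Q0=[P3] Q1=[P1,P2,P4,P5] Q2=[]
t=15-16: P3@Q0 runs 1, rem=4, I/O yield, promote→Q0. Q0=[P3] Q1=[P1,P2,P4,P5] Q2=[]
t=16-17: P3@Q0 runs 1, rem=3, I/O yield, promote→Q0. Q0=[P3] Q1=[P1,P2,P4,P5] Q2=[]
t=17-18: P3@Q0 runs 1, rem=2, I/O yield, promote→Q0. Q0=[P3] Q1=[P1,P2,P4,P5] Q2=[]
t=18-19: P3@Q0 runs 1, rem=1, I/O yield, promote→Q0. Q0=[P3] Q1=[P1,P2,P4,P5] Q2=[]
t=19-20: P3@Q0 runs 1, rem=0, completes. Q0=[] Q1=[P1,P2,P4,P5] Q2=[]
t=20-24: P1@Q1 runs 4, rem=1, quantum used, demote→Q2. Q0=[] Q1=[P2,P4,P5] Q2=[P1]
t=24-25: P2@Q1 runs 1, rem=0, completes. Q0=[] Q1=[P4,P5] Q2=[P1]
t=25-29: P4@Q1 runs 4, rem=6, quantum used, demote→Q2. Q0=[] Q1=[P5] Q2=[P1,P4]
t=29-33: P5@Q1 runs 4, rem=8, quantum used, demote→Q2. Q0=[] Q1=[] Q2=[P1,P4,P5]
t=33-34: P1@Q2 runs 1, rem=0, completes. Q0=[] Q1=[] Q2=[P4,P5]
t=34-40: P4@Q2 runs 6, rem=0, completes. Q0=[] Q1=[] Q2=[P5]
t=40-48: P5@Q2 runs 8, rem=0, completes. Q0=[] Q1=[] Q2=[]

Answer: P3,P2,P1,P4,P5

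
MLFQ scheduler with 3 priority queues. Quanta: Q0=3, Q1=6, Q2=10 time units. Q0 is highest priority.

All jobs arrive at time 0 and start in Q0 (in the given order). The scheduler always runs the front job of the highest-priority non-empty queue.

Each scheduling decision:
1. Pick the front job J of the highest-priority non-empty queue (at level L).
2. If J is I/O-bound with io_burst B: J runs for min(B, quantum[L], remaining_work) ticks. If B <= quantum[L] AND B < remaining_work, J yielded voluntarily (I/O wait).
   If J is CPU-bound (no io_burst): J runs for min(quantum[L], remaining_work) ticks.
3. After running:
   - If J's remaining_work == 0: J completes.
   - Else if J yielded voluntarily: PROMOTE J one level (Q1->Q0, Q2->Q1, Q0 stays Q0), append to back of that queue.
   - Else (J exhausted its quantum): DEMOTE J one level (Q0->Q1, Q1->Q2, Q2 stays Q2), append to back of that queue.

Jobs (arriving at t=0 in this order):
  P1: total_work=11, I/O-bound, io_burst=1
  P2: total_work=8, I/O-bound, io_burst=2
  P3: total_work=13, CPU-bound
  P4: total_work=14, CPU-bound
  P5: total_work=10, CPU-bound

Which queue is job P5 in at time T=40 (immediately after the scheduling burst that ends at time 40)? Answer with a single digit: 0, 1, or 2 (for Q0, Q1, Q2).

t=0-1: P1@Q0 runs 1, rem=10, I/O yield, promote→Q0. Q0=[P2,P3,P4,P5,P1] Q1=[] Q2=[]
t=1-3: P2@Q0 runs 2, rem=6, I/O yield, promote→Q0. Q0=[P3,P4,P5,P1,P2] Q1=[] Q2=[]
t=3-6: P3@Q0 runs 3, rem=10, quantum used, demote→Q1. Q0=[P4,P5,P1,P2] Q1=[P3] Q2=[]
t=6-9: P4@Q0 runs 3, rem=11, quantum used, demote→Q1. Q0=[P5,P1,P2] Q1=[P3,P4] Q2=[]
t=9-12: P5@Q0 runs 3, rem=7, quantum used, demote→Q1. Q0=[P1,P2] Q1=[P3,P4,P5] Q2=[]
t=12-13: P1@Q0 runs 1, rem=9, I/O yield, promote→Q0. Q0=[P2,P1] Q1=[P3,P4,P5] Q2=[]
t=13-15: P2@Q0 runs 2, rem=4, I/O yield, promote→Q0. Q0=[P1,P2] Q1=[P3,P4,P5] Q2=[]
t=15-16: P1@Q0 runs 1, rem=8, I/O yield, promote→Q0. Q0=[P2,P1] Q1=[P3,P4,P5] Q2=[]
t=16-18: P2@Q0 runs 2, rem=2, I/O yield, promote→Q0. Q0=[P1,P2] Q1=[P3,P4,P5] Q2=[]
t=18-19: P1@Q0 runs 1, rem=7, I/O yield, promote→Q0. Q0=[P2,P1] Q1=[P3,P4,P5] Q2=[]
t=19-21: P2@Q0 runs 2, rem=0, completes. Q0=[P1] Q1=[P3,P4,P5] Q2=[]
t=21-22: P1@Q0 runs 1, rem=6, I/O yield, promote→Q0. Q0=[P1] Q1=[P3,P4,P5] Q2=[]
t=22-23: P1@Q0 runs 1, rem=5, I/O yield, promote→Q0. Q0=[P1] Q1=[P3,P4,P5] Q2=[]
t=23-24: P1@Q0 runs 1, rem=4, I/O yield, promote→Q0. Q0=[P1] Q1=[P3,P4,P5] Q2=[]
t=24-25: P1@Q0 runs 1, rem=3, I/O yield, promote→Q0. Q0=[P1] Q1=[P3,P4,P5] Q2=[]
t=25-26: P1@Q0 runs 1, rem=2, I/O yield, promote→Q0. Q0=[P1] Q1=[P3,P4,P5] Q2=[]
t=26-27: P1@Q0 runs 1, rem=1, I/O yield, promote→Q0. Q0=[P1] Q1=[P3,P4,P5] Q2=[]
t=27-28: P1@Q0 runs 1, rem=0, completes. Q0=[] Q1=[P3,P4,P5] Q2=[]
t=28-34: P3@Q1 runs 6, rem=4, quantum used, demote→Q2. Q0=[] Q1=[P4,P5] Q2=[P3]
t=34-40: P4@Q1 runs 6, rem=5, quantum used, demote→Q2. Q0=[] Q1=[P5] Q2=[P3,P4]
t=40-46: P5@Q1 runs 6, rem=1, quantum used, demote→Q2. Q0=[] Q1=[] Q2=[P3,P4,P5]
t=46-50: P3@Q2 runs 4, rem=0, completes. Q0=[] Q1=[] Q2=[P4,P5]
t=50-55: P4@Q2 runs 5, rem=0, completes. Q0=[] Q1=[] Q2=[P5]
t=55-56: P5@Q2 runs 1, rem=0, completes. Q0=[] Q1=[] Q2=[]

Answer: 1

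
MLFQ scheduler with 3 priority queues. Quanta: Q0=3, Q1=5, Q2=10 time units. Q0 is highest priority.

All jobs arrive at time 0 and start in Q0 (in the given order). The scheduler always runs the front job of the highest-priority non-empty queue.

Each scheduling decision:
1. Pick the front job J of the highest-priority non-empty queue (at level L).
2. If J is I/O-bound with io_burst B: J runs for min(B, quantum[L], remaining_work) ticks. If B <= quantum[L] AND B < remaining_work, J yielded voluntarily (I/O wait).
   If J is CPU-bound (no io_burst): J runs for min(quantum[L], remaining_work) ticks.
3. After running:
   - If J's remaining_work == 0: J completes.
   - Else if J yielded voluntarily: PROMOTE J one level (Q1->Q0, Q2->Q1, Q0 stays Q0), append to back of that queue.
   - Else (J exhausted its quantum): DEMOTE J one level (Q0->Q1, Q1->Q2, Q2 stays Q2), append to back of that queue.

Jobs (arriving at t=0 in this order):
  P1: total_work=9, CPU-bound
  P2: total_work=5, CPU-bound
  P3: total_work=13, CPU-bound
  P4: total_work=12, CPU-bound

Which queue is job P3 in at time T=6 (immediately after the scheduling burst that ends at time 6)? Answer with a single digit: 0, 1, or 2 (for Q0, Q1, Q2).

Answer: 0

Derivation:
t=0-3: P1@Q0 runs 3, rem=6, quantum used, demote→Q1. Q0=[P2,P3,P4] Q1=[P1] Q2=[]
t=3-6: P2@Q0 runs 3, rem=2, quantum used, demote→Q1. Q0=[P3,P4] Q1=[P1,P2] Q2=[]
t=6-9: P3@Q0 runs 3, rem=10, quantum used, demote→Q1. Q0=[P4] Q1=[P1,P2,P3] Q2=[]
t=9-12: P4@Q0 runs 3, rem=9, quantum used, demote→Q1. Q0=[] Q1=[P1,P2,P3,P4] Q2=[]
t=12-17: P1@Q1 runs 5, rem=1, quantum used, demote→Q2. Q0=[] Q1=[P2,P3,P4] Q2=[P1]
t=17-19: P2@Q1 runs 2, rem=0, completes. Q0=[] Q1=[P3,P4] Q2=[P1]
t=19-24: P3@Q1 runs 5, rem=5, quantum used, demote→Q2. Q0=[] Q1=[P4] Q2=[P1,P3]
t=24-29: P4@Q1 runs 5, rem=4, quantum used, demote→Q2. Q0=[] Q1=[] Q2=[P1,P3,P4]
t=29-30: P1@Q2 runs 1, rem=0, completes. Q0=[] Q1=[] Q2=[P3,P4]
t=30-35: P3@Q2 runs 5, rem=0, completes. Q0=[] Q1=[] Q2=[P4]
t=35-39: P4@Q2 runs 4, rem=0, completes. Q0=[] Q1=[] Q2=[]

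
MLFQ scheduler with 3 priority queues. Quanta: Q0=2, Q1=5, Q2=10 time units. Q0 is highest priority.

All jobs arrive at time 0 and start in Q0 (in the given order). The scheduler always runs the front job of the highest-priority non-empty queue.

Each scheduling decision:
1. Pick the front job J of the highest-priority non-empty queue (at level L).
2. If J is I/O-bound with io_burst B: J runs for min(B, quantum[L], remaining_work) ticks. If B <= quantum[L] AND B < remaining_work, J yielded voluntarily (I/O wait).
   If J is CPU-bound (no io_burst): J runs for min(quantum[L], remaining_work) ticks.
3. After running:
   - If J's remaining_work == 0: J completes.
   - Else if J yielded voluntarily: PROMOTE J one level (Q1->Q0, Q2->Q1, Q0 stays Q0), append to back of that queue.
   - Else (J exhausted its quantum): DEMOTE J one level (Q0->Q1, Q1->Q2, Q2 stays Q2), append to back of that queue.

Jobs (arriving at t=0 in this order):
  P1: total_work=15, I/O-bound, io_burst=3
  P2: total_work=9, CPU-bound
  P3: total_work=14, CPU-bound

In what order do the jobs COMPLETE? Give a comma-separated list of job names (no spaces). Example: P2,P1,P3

Answer: P1,P2,P3

Derivation:
t=0-2: P1@Q0 runs 2, rem=13, quantum used, demote→Q1. Q0=[P2,P3] Q1=[P1] Q2=[]
t=2-4: P2@Q0 runs 2, rem=7, quantum used, demote→Q1. Q0=[P3] Q1=[P1,P2] Q2=[]
t=4-6: P3@Q0 runs 2, rem=12, quantum used, demote→Q1. Q0=[] Q1=[P1,P2,P3] Q2=[]
t=6-9: P1@Q1 runs 3, rem=10, I/O yield, promote→Q0. Q0=[P1] Q1=[P2,P3] Q2=[]
t=9-11: P1@Q0 runs 2, rem=8, quantum used, demote→Q1. Q0=[] Q1=[P2,P3,P1] Q2=[]
t=11-16: P2@Q1 runs 5, rem=2, quantum used, demote→Q2. Q0=[] Q1=[P3,P1] Q2=[P2]
t=16-21: P3@Q1 runs 5, rem=7, quantum used, demote→Q2. Q0=[] Q1=[P1] Q2=[P2,P3]
t=21-24: P1@Q1 runs 3, rem=5, I/O yield, promote→Q0. Q0=[P1] Q1=[] Q2=[P2,P3]
t=24-26: P1@Q0 runs 2, rem=3, quantum used, demote→Q1. Q0=[] Q1=[P1] Q2=[P2,P3]
t=26-29: P1@Q1 runs 3, rem=0, completes. Q0=[] Q1=[] Q2=[P2,P3]
t=29-31: P2@Q2 runs 2, rem=0, completes. Q0=[] Q1=[] Q2=[P3]
t=31-38: P3@Q2 runs 7, rem=0, completes. Q0=[] Q1=[] Q2=[]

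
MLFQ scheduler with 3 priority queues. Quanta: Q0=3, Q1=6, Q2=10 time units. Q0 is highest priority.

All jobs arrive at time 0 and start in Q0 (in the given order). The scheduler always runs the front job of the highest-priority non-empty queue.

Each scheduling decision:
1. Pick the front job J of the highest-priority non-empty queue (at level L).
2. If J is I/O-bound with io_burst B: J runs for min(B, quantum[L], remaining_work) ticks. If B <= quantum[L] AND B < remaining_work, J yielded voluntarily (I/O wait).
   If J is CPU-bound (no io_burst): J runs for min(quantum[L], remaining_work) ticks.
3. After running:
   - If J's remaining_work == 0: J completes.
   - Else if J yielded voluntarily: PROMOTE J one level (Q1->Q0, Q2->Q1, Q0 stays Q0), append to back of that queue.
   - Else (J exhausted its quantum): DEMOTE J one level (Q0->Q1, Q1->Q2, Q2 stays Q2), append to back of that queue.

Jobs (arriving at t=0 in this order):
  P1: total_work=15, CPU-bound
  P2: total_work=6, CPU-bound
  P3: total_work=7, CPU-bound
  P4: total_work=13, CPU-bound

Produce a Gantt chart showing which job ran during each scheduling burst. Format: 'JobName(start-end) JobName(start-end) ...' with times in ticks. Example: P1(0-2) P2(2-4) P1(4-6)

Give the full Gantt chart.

t=0-3: P1@Q0 runs 3, rem=12, quantum used, demote→Q1. Q0=[P2,P3,P4] Q1=[P1] Q2=[]
t=3-6: P2@Q0 runs 3, rem=3, quantum used, demote→Q1. Q0=[P3,P4] Q1=[P1,P2] Q2=[]
t=6-9: P3@Q0 runs 3, rem=4, quantum used, demote→Q1. Q0=[P4] Q1=[P1,P2,P3] Q2=[]
t=9-12: P4@Q0 runs 3, rem=10, quantum used, demote→Q1. Q0=[] Q1=[P1,P2,P3,P4] Q2=[]
t=12-18: P1@Q1 runs 6, rem=6, quantum used, demote→Q2. Q0=[] Q1=[P2,P3,P4] Q2=[P1]
t=18-21: P2@Q1 runs 3, rem=0, completes. Q0=[] Q1=[P3,P4] Q2=[P1]
t=21-25: P3@Q1 runs 4, rem=0, completes. Q0=[] Q1=[P4] Q2=[P1]
t=25-31: P4@Q1 runs 6, rem=4, quantum used, demote→Q2. Q0=[] Q1=[] Q2=[P1,P4]
t=31-37: P1@Q2 runs 6, rem=0, completes. Q0=[] Q1=[] Q2=[P4]
t=37-41: P4@Q2 runs 4, rem=0, completes. Q0=[] Q1=[] Q2=[]

Answer: P1(0-3) P2(3-6) P3(6-9) P4(9-12) P1(12-18) P2(18-21) P3(21-25) P4(25-31) P1(31-37) P4(37-41)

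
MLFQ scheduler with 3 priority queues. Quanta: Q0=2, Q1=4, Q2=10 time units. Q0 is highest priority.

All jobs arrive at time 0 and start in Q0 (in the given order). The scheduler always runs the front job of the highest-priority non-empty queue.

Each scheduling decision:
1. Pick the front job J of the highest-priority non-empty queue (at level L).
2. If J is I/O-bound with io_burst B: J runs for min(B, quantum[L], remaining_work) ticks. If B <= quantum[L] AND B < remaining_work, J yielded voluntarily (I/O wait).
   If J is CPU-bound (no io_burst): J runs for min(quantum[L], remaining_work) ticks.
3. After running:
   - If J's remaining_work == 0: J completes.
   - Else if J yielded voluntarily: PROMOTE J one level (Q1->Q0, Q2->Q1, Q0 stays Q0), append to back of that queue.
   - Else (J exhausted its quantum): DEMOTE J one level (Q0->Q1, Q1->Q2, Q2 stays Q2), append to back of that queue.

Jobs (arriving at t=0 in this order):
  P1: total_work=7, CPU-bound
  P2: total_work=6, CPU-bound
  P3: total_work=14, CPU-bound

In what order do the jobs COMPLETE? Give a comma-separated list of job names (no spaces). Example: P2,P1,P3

t=0-2: P1@Q0 runs 2, rem=5, quantum used, demote→Q1. Q0=[P2,P3] Q1=[P1] Q2=[]
t=2-4: P2@Q0 runs 2, rem=4, quantum used, demote→Q1. Q0=[P3] Q1=[P1,P2] Q2=[]
t=4-6: P3@Q0 runs 2, rem=12, quantum used, demote→Q1. Q0=[] Q1=[P1,P2,P3] Q2=[]
t=6-10: P1@Q1 runs 4, rem=1, quantum used, demote→Q2. Q0=[] Q1=[P2,P3] Q2=[P1]
t=10-14: P2@Q1 runs 4, rem=0, completes. Q0=[] Q1=[P3] Q2=[P1]
t=14-18: P3@Q1 runs 4, rem=8, quantum used, demote→Q2. Q0=[] Q1=[] Q2=[P1,P3]
t=18-19: P1@Q2 runs 1, rem=0, completes. Q0=[] Q1=[] Q2=[P3]
t=19-27: P3@Q2 runs 8, rem=0, completes. Q0=[] Q1=[] Q2=[]

Answer: P2,P1,P3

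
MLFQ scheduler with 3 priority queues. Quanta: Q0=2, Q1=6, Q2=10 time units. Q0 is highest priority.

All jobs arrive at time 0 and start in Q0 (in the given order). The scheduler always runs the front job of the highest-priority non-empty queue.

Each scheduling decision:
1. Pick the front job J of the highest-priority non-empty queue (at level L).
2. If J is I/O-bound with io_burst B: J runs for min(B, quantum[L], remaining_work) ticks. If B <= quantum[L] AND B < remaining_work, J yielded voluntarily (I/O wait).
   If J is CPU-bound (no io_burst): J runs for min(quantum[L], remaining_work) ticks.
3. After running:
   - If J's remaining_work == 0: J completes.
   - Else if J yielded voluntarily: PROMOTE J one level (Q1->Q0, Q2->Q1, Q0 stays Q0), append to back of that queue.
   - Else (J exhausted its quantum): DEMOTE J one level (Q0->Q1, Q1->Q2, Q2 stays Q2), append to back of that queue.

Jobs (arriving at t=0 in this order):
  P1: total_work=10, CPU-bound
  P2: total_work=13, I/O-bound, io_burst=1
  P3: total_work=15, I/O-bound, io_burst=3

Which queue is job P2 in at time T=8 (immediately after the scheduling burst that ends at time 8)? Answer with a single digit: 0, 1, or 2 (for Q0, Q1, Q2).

Answer: 0

Derivation:
t=0-2: P1@Q0 runs 2, rem=8, quantum used, demote→Q1. Q0=[P2,P3] Q1=[P1] Q2=[]
t=2-3: P2@Q0 runs 1, rem=12, I/O yield, promote→Q0. Q0=[P3,P2] Q1=[P1] Q2=[]
t=3-5: P3@Q0 runs 2, rem=13, quantum used, demote→Q1. Q0=[P2] Q1=[P1,P3] Q2=[]
t=5-6: P2@Q0 runs 1, rem=11, I/O yield, promote→Q0. Q0=[P2] Q1=[P1,P3] Q2=[]
t=6-7: P2@Q0 runs 1, rem=10, I/O yield, promote→Q0. Q0=[P2] Q1=[P1,P3] Q2=[]
t=7-8: P2@Q0 runs 1, rem=9, I/O yield, promote→Q0. Q0=[P2] Q1=[P1,P3] Q2=[]
t=8-9: P2@Q0 runs 1, rem=8, I/O yield, promote→Q0. Q0=[P2] Q1=[P1,P3] Q2=[]
t=9-10: P2@Q0 runs 1, rem=7, I/O yield, promote→Q0. Q0=[P2] Q1=[P1,P3] Q2=[]
t=10-11: P2@Q0 runs 1, rem=6, I/O yield, promote→Q0. Q0=[P2] Q1=[P1,P3] Q2=[]
t=11-12: P2@Q0 runs 1, rem=5, I/O yield, promote→Q0. Q0=[P2] Q1=[P1,P3] Q2=[]
t=12-13: P2@Q0 runs 1, rem=4, I/O yield, promote→Q0. Q0=[P2] Q1=[P1,P3] Q2=[]
t=13-14: P2@Q0 runs 1, rem=3, I/O yield, promote→Q0. Q0=[P2] Q1=[P1,P3] Q2=[]
t=14-15: P2@Q0 runs 1, rem=2, I/O yield, promote→Q0. Q0=[P2] Q1=[P1,P3] Q2=[]
t=15-16: P2@Q0 runs 1, rem=1, I/O yield, promote→Q0. Q0=[P2] Q1=[P1,P3] Q2=[]
t=16-17: P2@Q0 runs 1, rem=0, completes. Q0=[] Q1=[P1,P3] Q2=[]
t=17-23: P1@Q1 runs 6, rem=2, quantum used, demote→Q2. Q0=[] Q1=[P3] Q2=[P1]
t=23-26: P3@Q1 runs 3, rem=10, I/O yield, promote→Q0. Q0=[P3] Q1=[] Q2=[P1]
t=26-28: P3@Q0 runs 2, rem=8, quantum used, demote→Q1. Q0=[] Q1=[P3] Q2=[P1]
t=28-31: P3@Q1 runs 3, rem=5, I/O yield, promote→Q0. Q0=[P3] Q1=[] Q2=[P1]
t=31-33: P3@Q0 runs 2, rem=3, quantum used, demote→Q1. Q0=[] Q1=[P3] Q2=[P1]
t=33-36: P3@Q1 runs 3, rem=0, completes. Q0=[] Q1=[] Q2=[P1]
t=36-38: P1@Q2 runs 2, rem=0, completes. Q0=[] Q1=[] Q2=[]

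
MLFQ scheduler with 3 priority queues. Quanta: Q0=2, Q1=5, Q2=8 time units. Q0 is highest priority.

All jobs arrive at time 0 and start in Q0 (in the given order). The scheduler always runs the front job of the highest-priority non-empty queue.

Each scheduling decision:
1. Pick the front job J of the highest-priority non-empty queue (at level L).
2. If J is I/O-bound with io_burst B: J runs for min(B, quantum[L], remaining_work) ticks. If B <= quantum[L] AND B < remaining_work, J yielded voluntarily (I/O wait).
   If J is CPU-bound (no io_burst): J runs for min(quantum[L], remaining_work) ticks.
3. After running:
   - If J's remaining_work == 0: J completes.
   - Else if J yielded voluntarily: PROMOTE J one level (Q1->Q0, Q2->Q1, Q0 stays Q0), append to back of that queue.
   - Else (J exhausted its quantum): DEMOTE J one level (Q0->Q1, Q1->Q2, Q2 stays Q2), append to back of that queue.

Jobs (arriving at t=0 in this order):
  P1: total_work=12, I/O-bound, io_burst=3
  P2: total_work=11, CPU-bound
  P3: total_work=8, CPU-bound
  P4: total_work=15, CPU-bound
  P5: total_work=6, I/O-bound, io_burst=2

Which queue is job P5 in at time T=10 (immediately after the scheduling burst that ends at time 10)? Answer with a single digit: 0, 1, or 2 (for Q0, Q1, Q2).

Answer: 0

Derivation:
t=0-2: P1@Q0 runs 2, rem=10, quantum used, demote→Q1. Q0=[P2,P3,P4,P5] Q1=[P1] Q2=[]
t=2-4: P2@Q0 runs 2, rem=9, quantum used, demote→Q1. Q0=[P3,P4,P5] Q1=[P1,P2] Q2=[]
t=4-6: P3@Q0 runs 2, rem=6, quantum used, demote→Q1. Q0=[P4,P5] Q1=[P1,P2,P3] Q2=[]
t=6-8: P4@Q0 runs 2, rem=13, quantum used, demote→Q1. Q0=[P5] Q1=[P1,P2,P3,P4] Q2=[]
t=8-10: P5@Q0 runs 2, rem=4, I/O yield, promote→Q0. Q0=[P5] Q1=[P1,P2,P3,P4] Q2=[]
t=10-12: P5@Q0 runs 2, rem=2, I/O yield, promote→Q0. Q0=[P5] Q1=[P1,P2,P3,P4] Q2=[]
t=12-14: P5@Q0 runs 2, rem=0, completes. Q0=[] Q1=[P1,P2,P3,P4] Q2=[]
t=14-17: P1@Q1 runs 3, rem=7, I/O yield, promote→Q0. Q0=[P1] Q1=[P2,P3,P4] Q2=[]
t=17-19: P1@Q0 runs 2, rem=5, quantum used, demote→Q1. Q0=[] Q1=[P2,P3,P4,P1] Q2=[]
t=19-24: P2@Q1 runs 5, rem=4, quantum used, demote→Q2. Q0=[] Q1=[P3,P4,P1] Q2=[P2]
t=24-29: P3@Q1 runs 5, rem=1, quantum used, demote→Q2. Q0=[] Q1=[P4,P1] Q2=[P2,P3]
t=29-34: P4@Q1 runs 5, rem=8, quantum used, demote→Q2. Q0=[] Q1=[P1] Q2=[P2,P3,P4]
t=34-37: P1@Q1 runs 3, rem=2, I/O yield, promote→Q0. Q0=[P1] Q1=[] Q2=[P2,P3,P4]
t=37-39: P1@Q0 runs 2, rem=0, completes. Q0=[] Q1=[] Q2=[P2,P3,P4]
t=39-43: P2@Q2 runs 4, rem=0, completes. Q0=[] Q1=[] Q2=[P3,P4]
t=43-44: P3@Q2 runs 1, rem=0, completes. Q0=[] Q1=[] Q2=[P4]
t=44-52: P4@Q2 runs 8, rem=0, completes. Q0=[] Q1=[] Q2=[]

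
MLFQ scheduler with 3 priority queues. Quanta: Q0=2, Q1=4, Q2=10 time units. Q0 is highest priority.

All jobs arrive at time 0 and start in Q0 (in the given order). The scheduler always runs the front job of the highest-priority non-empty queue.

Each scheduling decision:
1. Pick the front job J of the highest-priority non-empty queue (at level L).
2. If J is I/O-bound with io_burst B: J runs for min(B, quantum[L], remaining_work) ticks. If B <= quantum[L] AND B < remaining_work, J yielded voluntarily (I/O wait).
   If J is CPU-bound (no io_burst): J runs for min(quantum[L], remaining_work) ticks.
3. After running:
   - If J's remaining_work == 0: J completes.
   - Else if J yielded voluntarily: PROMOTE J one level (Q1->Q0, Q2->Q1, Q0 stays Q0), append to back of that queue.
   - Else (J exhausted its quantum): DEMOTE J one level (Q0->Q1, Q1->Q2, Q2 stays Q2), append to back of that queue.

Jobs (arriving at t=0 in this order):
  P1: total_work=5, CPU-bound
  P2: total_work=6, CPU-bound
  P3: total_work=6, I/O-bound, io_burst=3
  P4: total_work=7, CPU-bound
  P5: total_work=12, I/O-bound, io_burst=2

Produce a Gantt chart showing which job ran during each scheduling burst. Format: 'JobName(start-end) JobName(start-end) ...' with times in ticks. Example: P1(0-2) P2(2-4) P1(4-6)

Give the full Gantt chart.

t=0-2: P1@Q0 runs 2, rem=3, quantum used, demote→Q1. Q0=[P2,P3,P4,P5] Q1=[P1] Q2=[]
t=2-4: P2@Q0 runs 2, rem=4, quantum used, demote→Q1. Q0=[P3,P4,P5] Q1=[P1,P2] Q2=[]
t=4-6: P3@Q0 runs 2, rem=4, quantum used, demote→Q1. Q0=[P4,P5] Q1=[P1,P2,P3] Q2=[]
t=6-8: P4@Q0 runs 2, rem=5, quantum used, demote→Q1. Q0=[P5] Q1=[P1,P2,P3,P4] Q2=[]
t=8-10: P5@Q0 runs 2, rem=10, I/O yield, promote→Q0. Q0=[P5] Q1=[P1,P2,P3,P4] Q2=[]
t=10-12: P5@Q0 runs 2, rem=8, I/O yield, promote→Q0. Q0=[P5] Q1=[P1,P2,P3,P4] Q2=[]
t=12-14: P5@Q0 runs 2, rem=6, I/O yield, promote→Q0. Q0=[P5] Q1=[P1,P2,P3,P4] Q2=[]
t=14-16: P5@Q0 runs 2, rem=4, I/O yield, promote→Q0. Q0=[P5] Q1=[P1,P2,P3,P4] Q2=[]
t=16-18: P5@Q0 runs 2, rem=2, I/O yield, promote→Q0. Q0=[P5] Q1=[P1,P2,P3,P4] Q2=[]
t=18-20: P5@Q0 runs 2, rem=0, completes. Q0=[] Q1=[P1,P2,P3,P4] Q2=[]
t=20-23: P1@Q1 runs 3, rem=0, completes. Q0=[] Q1=[P2,P3,P4] Q2=[]
t=23-27: P2@Q1 runs 4, rem=0, completes. Q0=[] Q1=[P3,P4] Q2=[]
t=27-30: P3@Q1 runs 3, rem=1, I/O yield, promote→Q0. Q0=[P3] Q1=[P4] Q2=[]
t=30-31: P3@Q0 runs 1, rem=0, completes. Q0=[] Q1=[P4] Q2=[]
t=31-35: P4@Q1 runs 4, rem=1, quantum used, demote→Q2. Q0=[] Q1=[] Q2=[P4]
t=35-36: P4@Q2 runs 1, rem=0, completes. Q0=[] Q1=[] Q2=[]

Answer: P1(0-2) P2(2-4) P3(4-6) P4(6-8) P5(8-10) P5(10-12) P5(12-14) P5(14-16) P5(16-18) P5(18-20) P1(20-23) P2(23-27) P3(27-30) P3(30-31) P4(31-35) P4(35-36)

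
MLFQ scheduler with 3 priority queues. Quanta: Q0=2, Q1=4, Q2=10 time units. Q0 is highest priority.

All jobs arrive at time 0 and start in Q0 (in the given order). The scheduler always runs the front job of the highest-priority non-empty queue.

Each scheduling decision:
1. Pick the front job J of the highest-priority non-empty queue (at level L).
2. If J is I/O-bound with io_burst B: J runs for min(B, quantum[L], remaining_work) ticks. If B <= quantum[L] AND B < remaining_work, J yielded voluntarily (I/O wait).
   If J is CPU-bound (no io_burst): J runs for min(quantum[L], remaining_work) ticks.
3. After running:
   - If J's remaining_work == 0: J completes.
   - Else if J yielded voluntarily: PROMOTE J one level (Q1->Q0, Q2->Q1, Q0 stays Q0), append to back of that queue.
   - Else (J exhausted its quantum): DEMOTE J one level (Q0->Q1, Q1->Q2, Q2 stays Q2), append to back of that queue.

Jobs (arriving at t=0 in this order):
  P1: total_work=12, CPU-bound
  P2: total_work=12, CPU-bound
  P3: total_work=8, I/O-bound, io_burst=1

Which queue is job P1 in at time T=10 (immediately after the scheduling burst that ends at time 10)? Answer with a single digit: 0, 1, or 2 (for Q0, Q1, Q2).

Answer: 1

Derivation:
t=0-2: P1@Q0 runs 2, rem=10, quantum used, demote→Q1. Q0=[P2,P3] Q1=[P1] Q2=[]
t=2-4: P2@Q0 runs 2, rem=10, quantum used, demote→Q1. Q0=[P3] Q1=[P1,P2] Q2=[]
t=4-5: P3@Q0 runs 1, rem=7, I/O yield, promote→Q0. Q0=[P3] Q1=[P1,P2] Q2=[]
t=5-6: P3@Q0 runs 1, rem=6, I/O yield, promote→Q0. Q0=[P3] Q1=[P1,P2] Q2=[]
t=6-7: P3@Q0 runs 1, rem=5, I/O yield, promote→Q0. Q0=[P3] Q1=[P1,P2] Q2=[]
t=7-8: P3@Q0 runs 1, rem=4, I/O yield, promote→Q0. Q0=[P3] Q1=[P1,P2] Q2=[]
t=8-9: P3@Q0 runs 1, rem=3, I/O yield, promote→Q0. Q0=[P3] Q1=[P1,P2] Q2=[]
t=9-10: P3@Q0 runs 1, rem=2, I/O yield, promote→Q0. Q0=[P3] Q1=[P1,P2] Q2=[]
t=10-11: P3@Q0 runs 1, rem=1, I/O yield, promote→Q0. Q0=[P3] Q1=[P1,P2] Q2=[]
t=11-12: P3@Q0 runs 1, rem=0, completes. Q0=[] Q1=[P1,P2] Q2=[]
t=12-16: P1@Q1 runs 4, rem=6, quantum used, demote→Q2. Q0=[] Q1=[P2] Q2=[P1]
t=16-20: P2@Q1 runs 4, rem=6, quantum used, demote→Q2. Q0=[] Q1=[] Q2=[P1,P2]
t=20-26: P1@Q2 runs 6, rem=0, completes. Q0=[] Q1=[] Q2=[P2]
t=26-32: P2@Q2 runs 6, rem=0, completes. Q0=[] Q1=[] Q2=[]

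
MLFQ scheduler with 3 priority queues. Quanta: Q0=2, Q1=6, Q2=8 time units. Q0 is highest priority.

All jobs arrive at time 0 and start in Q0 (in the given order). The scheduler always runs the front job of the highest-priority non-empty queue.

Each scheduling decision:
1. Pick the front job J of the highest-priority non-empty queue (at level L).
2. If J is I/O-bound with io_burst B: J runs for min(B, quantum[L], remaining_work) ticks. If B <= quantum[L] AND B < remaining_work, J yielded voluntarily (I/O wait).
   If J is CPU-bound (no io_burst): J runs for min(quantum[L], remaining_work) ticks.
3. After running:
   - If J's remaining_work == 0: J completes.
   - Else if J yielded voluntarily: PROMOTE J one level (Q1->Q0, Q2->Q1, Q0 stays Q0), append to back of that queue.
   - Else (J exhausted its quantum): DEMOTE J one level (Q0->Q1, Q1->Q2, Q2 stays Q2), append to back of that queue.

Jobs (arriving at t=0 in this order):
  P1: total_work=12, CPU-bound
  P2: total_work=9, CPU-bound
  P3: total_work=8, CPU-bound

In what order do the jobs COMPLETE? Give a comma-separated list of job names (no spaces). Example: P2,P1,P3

Answer: P3,P1,P2

Derivation:
t=0-2: P1@Q0 runs 2, rem=10, quantum used, demote→Q1. Q0=[P2,P3] Q1=[P1] Q2=[]
t=2-4: P2@Q0 runs 2, rem=7, quantum used, demote→Q1. Q0=[P3] Q1=[P1,P2] Q2=[]
t=4-6: P3@Q0 runs 2, rem=6, quantum used, demote→Q1. Q0=[] Q1=[P1,P2,P3] Q2=[]
t=6-12: P1@Q1 runs 6, rem=4, quantum used, demote→Q2. Q0=[] Q1=[P2,P3] Q2=[P1]
t=12-18: P2@Q1 runs 6, rem=1, quantum used, demote→Q2. Q0=[] Q1=[P3] Q2=[P1,P2]
t=18-24: P3@Q1 runs 6, rem=0, completes. Q0=[] Q1=[] Q2=[P1,P2]
t=24-28: P1@Q2 runs 4, rem=0, completes. Q0=[] Q1=[] Q2=[P2]
t=28-29: P2@Q2 runs 1, rem=0, completes. Q0=[] Q1=[] Q2=[]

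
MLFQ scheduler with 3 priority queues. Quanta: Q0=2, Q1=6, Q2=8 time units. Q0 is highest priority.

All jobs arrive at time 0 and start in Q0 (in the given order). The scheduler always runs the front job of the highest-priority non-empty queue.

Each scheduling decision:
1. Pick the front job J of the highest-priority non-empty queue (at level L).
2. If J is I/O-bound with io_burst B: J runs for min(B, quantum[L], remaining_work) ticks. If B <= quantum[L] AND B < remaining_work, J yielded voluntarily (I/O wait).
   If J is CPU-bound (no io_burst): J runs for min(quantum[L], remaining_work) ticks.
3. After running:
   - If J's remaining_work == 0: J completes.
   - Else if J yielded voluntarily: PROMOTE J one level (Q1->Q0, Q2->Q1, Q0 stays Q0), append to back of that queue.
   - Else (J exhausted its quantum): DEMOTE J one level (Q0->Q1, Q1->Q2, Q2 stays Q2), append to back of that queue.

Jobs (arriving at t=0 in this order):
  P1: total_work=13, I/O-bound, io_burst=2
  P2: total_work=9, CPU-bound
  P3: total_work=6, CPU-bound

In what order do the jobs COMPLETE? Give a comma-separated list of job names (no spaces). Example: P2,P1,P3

Answer: P1,P3,P2

Derivation:
t=0-2: P1@Q0 runs 2, rem=11, I/O yield, promote→Q0. Q0=[P2,P3,P1] Q1=[] Q2=[]
t=2-4: P2@Q0 runs 2, rem=7, quantum used, demote→Q1. Q0=[P3,P1] Q1=[P2] Q2=[]
t=4-6: P3@Q0 runs 2, rem=4, quantum used, demote→Q1. Q0=[P1] Q1=[P2,P3] Q2=[]
t=6-8: P1@Q0 runs 2, rem=9, I/O yield, promote→Q0. Q0=[P1] Q1=[P2,P3] Q2=[]
t=8-10: P1@Q0 runs 2, rem=7, I/O yield, promote→Q0. Q0=[P1] Q1=[P2,P3] Q2=[]
t=10-12: P1@Q0 runs 2, rem=5, I/O yield, promote→Q0. Q0=[P1] Q1=[P2,P3] Q2=[]
t=12-14: P1@Q0 runs 2, rem=3, I/O yield, promote→Q0. Q0=[P1] Q1=[P2,P3] Q2=[]
t=14-16: P1@Q0 runs 2, rem=1, I/O yield, promote→Q0. Q0=[P1] Q1=[P2,P3] Q2=[]
t=16-17: P1@Q0 runs 1, rem=0, completes. Q0=[] Q1=[P2,P3] Q2=[]
t=17-23: P2@Q1 runs 6, rem=1, quantum used, demote→Q2. Q0=[] Q1=[P3] Q2=[P2]
t=23-27: P3@Q1 runs 4, rem=0, completes. Q0=[] Q1=[] Q2=[P2]
t=27-28: P2@Q2 runs 1, rem=0, completes. Q0=[] Q1=[] Q2=[]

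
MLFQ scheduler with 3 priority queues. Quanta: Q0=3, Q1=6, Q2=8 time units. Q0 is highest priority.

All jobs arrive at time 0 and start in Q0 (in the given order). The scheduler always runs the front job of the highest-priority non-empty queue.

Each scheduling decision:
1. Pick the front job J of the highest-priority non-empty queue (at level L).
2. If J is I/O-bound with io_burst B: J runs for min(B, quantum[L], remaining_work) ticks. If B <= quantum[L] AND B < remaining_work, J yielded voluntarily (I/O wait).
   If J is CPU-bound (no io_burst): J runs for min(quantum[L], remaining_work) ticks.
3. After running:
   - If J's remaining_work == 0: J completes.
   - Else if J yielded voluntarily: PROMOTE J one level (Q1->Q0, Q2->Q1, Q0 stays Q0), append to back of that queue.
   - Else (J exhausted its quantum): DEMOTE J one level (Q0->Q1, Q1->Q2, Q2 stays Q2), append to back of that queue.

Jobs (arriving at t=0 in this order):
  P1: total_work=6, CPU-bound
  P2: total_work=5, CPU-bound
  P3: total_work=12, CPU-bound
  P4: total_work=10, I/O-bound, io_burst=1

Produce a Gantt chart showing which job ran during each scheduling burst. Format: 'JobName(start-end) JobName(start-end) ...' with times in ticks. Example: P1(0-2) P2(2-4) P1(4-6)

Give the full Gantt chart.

Answer: P1(0-3) P2(3-6) P3(6-9) P4(9-10) P4(10-11) P4(11-12) P4(12-13) P4(13-14) P4(14-15) P4(15-16) P4(16-17) P4(17-18) P4(18-19) P1(19-22) P2(22-24) P3(24-30) P3(30-33)

Derivation:
t=0-3: P1@Q0 runs 3, rem=3, quantum used, demote→Q1. Q0=[P2,P3,P4] Q1=[P1] Q2=[]
t=3-6: P2@Q0 runs 3, rem=2, quantum used, demote→Q1. Q0=[P3,P4] Q1=[P1,P2] Q2=[]
t=6-9: P3@Q0 runs 3, rem=9, quantum used, demote→Q1. Q0=[P4] Q1=[P1,P2,P3] Q2=[]
t=9-10: P4@Q0 runs 1, rem=9, I/O yield, promote→Q0. Q0=[P4] Q1=[P1,P2,P3] Q2=[]
t=10-11: P4@Q0 runs 1, rem=8, I/O yield, promote→Q0. Q0=[P4] Q1=[P1,P2,P3] Q2=[]
t=11-12: P4@Q0 runs 1, rem=7, I/O yield, promote→Q0. Q0=[P4] Q1=[P1,P2,P3] Q2=[]
t=12-13: P4@Q0 runs 1, rem=6, I/O yield, promote→Q0. Q0=[P4] Q1=[P1,P2,P3] Q2=[]
t=13-14: P4@Q0 runs 1, rem=5, I/O yield, promote→Q0. Q0=[P4] Q1=[P1,P2,P3] Q2=[]
t=14-15: P4@Q0 runs 1, rem=4, I/O yield, promote→Q0. Q0=[P4] Q1=[P1,P2,P3] Q2=[]
t=15-16: P4@Q0 runs 1, rem=3, I/O yield, promote→Q0. Q0=[P4] Q1=[P1,P2,P3] Q2=[]
t=16-17: P4@Q0 runs 1, rem=2, I/O yield, promote→Q0. Q0=[P4] Q1=[P1,P2,P3] Q2=[]
t=17-18: P4@Q0 runs 1, rem=1, I/O yield, promote→Q0. Q0=[P4] Q1=[P1,P2,P3] Q2=[]
t=18-19: P4@Q0 runs 1, rem=0, completes. Q0=[] Q1=[P1,P2,P3] Q2=[]
t=19-22: P1@Q1 runs 3, rem=0, completes. Q0=[] Q1=[P2,P3] Q2=[]
t=22-24: P2@Q1 runs 2, rem=0, completes. Q0=[] Q1=[P3] Q2=[]
t=24-30: P3@Q1 runs 6, rem=3, quantum used, demote→Q2. Q0=[] Q1=[] Q2=[P3]
t=30-33: P3@Q2 runs 3, rem=0, completes. Q0=[] Q1=[] Q2=[]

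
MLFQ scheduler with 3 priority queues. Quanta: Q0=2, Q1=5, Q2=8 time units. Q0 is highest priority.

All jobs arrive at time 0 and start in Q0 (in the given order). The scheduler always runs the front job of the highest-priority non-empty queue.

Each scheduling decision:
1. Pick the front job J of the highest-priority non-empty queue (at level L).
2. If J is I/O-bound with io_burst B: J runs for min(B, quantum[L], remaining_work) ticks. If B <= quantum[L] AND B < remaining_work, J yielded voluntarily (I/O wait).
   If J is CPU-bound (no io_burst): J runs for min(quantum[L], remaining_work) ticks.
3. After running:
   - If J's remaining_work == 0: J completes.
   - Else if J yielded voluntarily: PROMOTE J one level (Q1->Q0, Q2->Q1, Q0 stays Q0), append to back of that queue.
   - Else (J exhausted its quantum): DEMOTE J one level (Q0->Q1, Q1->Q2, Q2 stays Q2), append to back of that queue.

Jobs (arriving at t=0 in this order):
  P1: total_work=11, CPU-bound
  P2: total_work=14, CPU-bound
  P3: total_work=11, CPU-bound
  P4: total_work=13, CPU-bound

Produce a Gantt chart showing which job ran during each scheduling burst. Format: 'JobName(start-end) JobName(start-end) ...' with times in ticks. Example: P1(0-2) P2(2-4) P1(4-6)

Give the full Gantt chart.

t=0-2: P1@Q0 runs 2, rem=9, quantum used, demote→Q1. Q0=[P2,P3,P4] Q1=[P1] Q2=[]
t=2-4: P2@Q0 runs 2, rem=12, quantum used, demote→Q1. Q0=[P3,P4] Q1=[P1,P2] Q2=[]
t=4-6: P3@Q0 runs 2, rem=9, quantum used, demote→Q1. Q0=[P4] Q1=[P1,P2,P3] Q2=[]
t=6-8: P4@Q0 runs 2, rem=11, quantum used, demote→Q1. Q0=[] Q1=[P1,P2,P3,P4] Q2=[]
t=8-13: P1@Q1 runs 5, rem=4, quantum used, demote→Q2. Q0=[] Q1=[P2,P3,P4] Q2=[P1]
t=13-18: P2@Q1 runs 5, rem=7, quantum used, demote→Q2. Q0=[] Q1=[P3,P4] Q2=[P1,P2]
t=18-23: P3@Q1 runs 5, rem=4, quantum used, demote→Q2. Q0=[] Q1=[P4] Q2=[P1,P2,P3]
t=23-28: P4@Q1 runs 5, rem=6, quantum used, demote→Q2. Q0=[] Q1=[] Q2=[P1,P2,P3,P4]
t=28-32: P1@Q2 runs 4, rem=0, completes. Q0=[] Q1=[] Q2=[P2,P3,P4]
t=32-39: P2@Q2 runs 7, rem=0, completes. Q0=[] Q1=[] Q2=[P3,P4]
t=39-43: P3@Q2 runs 4, rem=0, completes. Q0=[] Q1=[] Q2=[P4]
t=43-49: P4@Q2 runs 6, rem=0, completes. Q0=[] Q1=[] Q2=[]

Answer: P1(0-2) P2(2-4) P3(4-6) P4(6-8) P1(8-13) P2(13-18) P3(18-23) P4(23-28) P1(28-32) P2(32-39) P3(39-43) P4(43-49)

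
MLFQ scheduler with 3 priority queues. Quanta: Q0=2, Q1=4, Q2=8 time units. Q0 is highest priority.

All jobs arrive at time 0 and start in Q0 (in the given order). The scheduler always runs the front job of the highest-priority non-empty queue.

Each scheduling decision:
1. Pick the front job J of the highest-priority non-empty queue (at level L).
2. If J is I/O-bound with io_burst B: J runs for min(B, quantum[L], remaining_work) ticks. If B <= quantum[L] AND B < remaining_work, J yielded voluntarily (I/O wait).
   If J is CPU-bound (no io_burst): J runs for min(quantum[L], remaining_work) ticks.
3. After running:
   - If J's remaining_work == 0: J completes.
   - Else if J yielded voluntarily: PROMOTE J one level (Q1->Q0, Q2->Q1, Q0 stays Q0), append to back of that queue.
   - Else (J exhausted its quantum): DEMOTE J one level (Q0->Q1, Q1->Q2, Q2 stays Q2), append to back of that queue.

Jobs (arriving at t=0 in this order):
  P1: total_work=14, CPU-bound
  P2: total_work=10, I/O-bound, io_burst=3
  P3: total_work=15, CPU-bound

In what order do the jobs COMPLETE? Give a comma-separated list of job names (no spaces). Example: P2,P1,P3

t=0-2: P1@Q0 runs 2, rem=12, quantum used, demote→Q1. Q0=[P2,P3] Q1=[P1] Q2=[]
t=2-4: P2@Q0 runs 2, rem=8, quantum used, demote→Q1. Q0=[P3] Q1=[P1,P2] Q2=[]
t=4-6: P3@Q0 runs 2, rem=13, quantum used, demote→Q1. Q0=[] Q1=[P1,P2,P3] Q2=[]
t=6-10: P1@Q1 runs 4, rem=8, quantum used, demote→Q2. Q0=[] Q1=[P2,P3] Q2=[P1]
t=10-13: P2@Q1 runs 3, rem=5, I/O yield, promote→Q0. Q0=[P2] Q1=[P3] Q2=[P1]
t=13-15: P2@Q0 runs 2, rem=3, quantum used, demote→Q1. Q0=[] Q1=[P3,P2] Q2=[P1]
t=15-19: P3@Q1 runs 4, rem=9, quantum used, demote→Q2. Q0=[] Q1=[P2] Q2=[P1,P3]
t=19-22: P2@Q1 runs 3, rem=0, completes. Q0=[] Q1=[] Q2=[P1,P3]
t=22-30: P1@Q2 runs 8, rem=0, completes. Q0=[] Q1=[] Q2=[P3]
t=30-38: P3@Q2 runs 8, rem=1, quantum used, demote→Q2. Q0=[] Q1=[] Q2=[P3]
t=38-39: P3@Q2 runs 1, rem=0, completes. Q0=[] Q1=[] Q2=[]

Answer: P2,P1,P3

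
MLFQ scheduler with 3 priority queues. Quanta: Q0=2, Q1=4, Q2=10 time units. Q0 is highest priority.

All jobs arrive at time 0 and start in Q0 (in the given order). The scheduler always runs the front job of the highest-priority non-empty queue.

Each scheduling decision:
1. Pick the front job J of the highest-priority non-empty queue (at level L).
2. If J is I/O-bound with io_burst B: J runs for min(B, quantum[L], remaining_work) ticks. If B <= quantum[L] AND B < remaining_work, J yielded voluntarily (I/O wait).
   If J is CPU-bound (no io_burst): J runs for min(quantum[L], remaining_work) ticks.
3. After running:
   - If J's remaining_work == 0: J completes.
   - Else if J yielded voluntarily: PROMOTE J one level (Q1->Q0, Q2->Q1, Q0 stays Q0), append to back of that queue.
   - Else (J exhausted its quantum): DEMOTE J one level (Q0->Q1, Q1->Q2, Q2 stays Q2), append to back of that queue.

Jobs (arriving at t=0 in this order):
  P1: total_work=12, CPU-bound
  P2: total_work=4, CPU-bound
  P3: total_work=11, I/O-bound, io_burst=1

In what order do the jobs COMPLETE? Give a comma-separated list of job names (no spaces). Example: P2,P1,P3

t=0-2: P1@Q0 runs 2, rem=10, quantum used, demote→Q1. Q0=[P2,P3] Q1=[P1] Q2=[]
t=2-4: P2@Q0 runs 2, rem=2, quantum used, demote→Q1. Q0=[P3] Q1=[P1,P2] Q2=[]
t=4-5: P3@Q0 runs 1, rem=10, I/O yield, promote→Q0. Q0=[P3] Q1=[P1,P2] Q2=[]
t=5-6: P3@Q0 runs 1, rem=9, I/O yield, promote→Q0. Q0=[P3] Q1=[P1,P2] Q2=[]
t=6-7: P3@Q0 runs 1, rem=8, I/O yield, promote→Q0. Q0=[P3] Q1=[P1,P2] Q2=[]
t=7-8: P3@Q0 runs 1, rem=7, I/O yield, promote→Q0. Q0=[P3] Q1=[P1,P2] Q2=[]
t=8-9: P3@Q0 runs 1, rem=6, I/O yield, promote→Q0. Q0=[P3] Q1=[P1,P2] Q2=[]
t=9-10: P3@Q0 runs 1, rem=5, I/O yield, promote→Q0. Q0=[P3] Q1=[P1,P2] Q2=[]
t=10-11: P3@Q0 runs 1, rem=4, I/O yield, promote→Q0. Q0=[P3] Q1=[P1,P2] Q2=[]
t=11-12: P3@Q0 runs 1, rem=3, I/O yield, promote→Q0. Q0=[P3] Q1=[P1,P2] Q2=[]
t=12-13: P3@Q0 runs 1, rem=2, I/O yield, promote→Q0. Q0=[P3] Q1=[P1,P2] Q2=[]
t=13-14: P3@Q0 runs 1, rem=1, I/O yield, promote→Q0. Q0=[P3] Q1=[P1,P2] Q2=[]
t=14-15: P3@Q0 runs 1, rem=0, completes. Q0=[] Q1=[P1,P2] Q2=[]
t=15-19: P1@Q1 runs 4, rem=6, quantum used, demote→Q2. Q0=[] Q1=[P2] Q2=[P1]
t=19-21: P2@Q1 runs 2, rem=0, completes. Q0=[] Q1=[] Q2=[P1]
t=21-27: P1@Q2 runs 6, rem=0, completes. Q0=[] Q1=[] Q2=[]

Answer: P3,P2,P1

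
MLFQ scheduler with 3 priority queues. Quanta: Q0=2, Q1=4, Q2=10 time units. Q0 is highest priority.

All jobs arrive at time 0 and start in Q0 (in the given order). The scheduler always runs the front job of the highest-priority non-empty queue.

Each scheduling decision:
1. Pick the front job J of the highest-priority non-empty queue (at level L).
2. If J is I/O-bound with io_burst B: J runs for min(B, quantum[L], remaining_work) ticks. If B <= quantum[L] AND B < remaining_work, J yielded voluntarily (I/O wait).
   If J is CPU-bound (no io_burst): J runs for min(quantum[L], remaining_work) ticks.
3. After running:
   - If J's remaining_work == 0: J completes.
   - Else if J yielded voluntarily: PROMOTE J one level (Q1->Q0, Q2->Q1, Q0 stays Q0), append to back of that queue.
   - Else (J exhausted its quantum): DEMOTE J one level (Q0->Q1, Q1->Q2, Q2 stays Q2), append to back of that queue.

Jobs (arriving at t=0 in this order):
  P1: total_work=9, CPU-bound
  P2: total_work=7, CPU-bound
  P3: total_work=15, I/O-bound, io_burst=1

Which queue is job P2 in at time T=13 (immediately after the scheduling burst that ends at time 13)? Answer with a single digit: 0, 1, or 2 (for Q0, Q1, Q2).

Answer: 1

Derivation:
t=0-2: P1@Q0 runs 2, rem=7, quantum used, demote→Q1. Q0=[P2,P3] Q1=[P1] Q2=[]
t=2-4: P2@Q0 runs 2, rem=5, quantum used, demote→Q1. Q0=[P3] Q1=[P1,P2] Q2=[]
t=4-5: P3@Q0 runs 1, rem=14, I/O yield, promote→Q0. Q0=[P3] Q1=[P1,P2] Q2=[]
t=5-6: P3@Q0 runs 1, rem=13, I/O yield, promote→Q0. Q0=[P3] Q1=[P1,P2] Q2=[]
t=6-7: P3@Q0 runs 1, rem=12, I/O yield, promote→Q0. Q0=[P3] Q1=[P1,P2] Q2=[]
t=7-8: P3@Q0 runs 1, rem=11, I/O yield, promote→Q0. Q0=[P3] Q1=[P1,P2] Q2=[]
t=8-9: P3@Q0 runs 1, rem=10, I/O yield, promote→Q0. Q0=[P3] Q1=[P1,P2] Q2=[]
t=9-10: P3@Q0 runs 1, rem=9, I/O yield, promote→Q0. Q0=[P3] Q1=[P1,P2] Q2=[]
t=10-11: P3@Q0 runs 1, rem=8, I/O yield, promote→Q0. Q0=[P3] Q1=[P1,P2] Q2=[]
t=11-12: P3@Q0 runs 1, rem=7, I/O yield, promote→Q0. Q0=[P3] Q1=[P1,P2] Q2=[]
t=12-13: P3@Q0 runs 1, rem=6, I/O yield, promote→Q0. Q0=[P3] Q1=[P1,P2] Q2=[]
t=13-14: P3@Q0 runs 1, rem=5, I/O yield, promote→Q0. Q0=[P3] Q1=[P1,P2] Q2=[]
t=14-15: P3@Q0 runs 1, rem=4, I/O yield, promote→Q0. Q0=[P3] Q1=[P1,P2] Q2=[]
t=15-16: P3@Q0 runs 1, rem=3, I/O yield, promote→Q0. Q0=[P3] Q1=[P1,P2] Q2=[]
t=16-17: P3@Q0 runs 1, rem=2, I/O yield, promote→Q0. Q0=[P3] Q1=[P1,P2] Q2=[]
t=17-18: P3@Q0 runs 1, rem=1, I/O yield, promote→Q0. Q0=[P3] Q1=[P1,P2] Q2=[]
t=18-19: P3@Q0 runs 1, rem=0, completes. Q0=[] Q1=[P1,P2] Q2=[]
t=19-23: P1@Q1 runs 4, rem=3, quantum used, demote→Q2. Q0=[] Q1=[P2] Q2=[P1]
t=23-27: P2@Q1 runs 4, rem=1, quantum used, demote→Q2. Q0=[] Q1=[] Q2=[P1,P2]
t=27-30: P1@Q2 runs 3, rem=0, completes. Q0=[] Q1=[] Q2=[P2]
t=30-31: P2@Q2 runs 1, rem=0, completes. Q0=[] Q1=[] Q2=[]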